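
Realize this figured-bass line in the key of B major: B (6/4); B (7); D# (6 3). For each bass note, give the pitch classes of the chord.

B (6/4): B, E, G#.
B (7/5/3): B, D#, F#, A#.
D# (6/3): D#, F#, B.

B, E, G# | B, D#, F#, A# | D#, F#, B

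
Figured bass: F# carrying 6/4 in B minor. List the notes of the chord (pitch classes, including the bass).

A fourth above F# in this key is B.
A sixth above F# in this key is D.
Together with the bass F#, this spells B minor in second inversion.

F#, B, D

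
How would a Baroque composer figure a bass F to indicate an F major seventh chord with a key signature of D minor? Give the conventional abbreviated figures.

F is the root of F major seventh, so the chord is in root position.
A seventh chord in root position is figured 7/5/3, conventionally abbreviated 7.

7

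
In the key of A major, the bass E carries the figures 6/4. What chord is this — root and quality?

The figures 6/4 indicate a triad in second inversion.
In second inversion the root lies a fourth above the bass: a fourth above E in A major is A.
The chord tones are E, A, C#, giving A major.

A major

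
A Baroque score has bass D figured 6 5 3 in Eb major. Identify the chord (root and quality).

Bb dominant seventh

The figures 6 5 3 indicate a seventh chord in first inversion.
In first inversion the root lies a sixth above the bass: a sixth above D in Eb major is Bb.
The chord tones are D, F, Ab, Bb, giving Bb dominant seventh.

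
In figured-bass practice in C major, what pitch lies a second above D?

Counting 1 letter step above D lands on E; in C major, that letter is E.

E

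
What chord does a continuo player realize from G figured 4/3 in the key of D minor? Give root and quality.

The figures 4/3 indicate a seventh chord in second inversion.
In second inversion the root lies a fourth above the bass: a fourth above G in D minor is C.
The chord tones are G, Bb, C, E, giving C dominant seventh.

C dominant seventh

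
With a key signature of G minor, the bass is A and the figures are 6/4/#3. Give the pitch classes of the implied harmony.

A, C#, D, F

A third above A in this key is C, raised to C# by the sharp.
A fourth above A in this key is D.
A sixth above A in this key is F.
Together with the bass A, this spells D minor-major seventh in second inversion.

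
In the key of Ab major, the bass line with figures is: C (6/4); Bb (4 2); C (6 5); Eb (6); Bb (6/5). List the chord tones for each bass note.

C, F, Ab | Bb, C, Eb, G | C, Eb, G, Ab | Eb, G, C | Bb, Db, F, G

C (6/4): C, F, Ab.
Bb (6/4/2): Bb, C, Eb, G.
C (6/5/3): C, Eb, G, Ab.
Eb (6/3): Eb, G, C.
Bb (6/5/3): Bb, Db, F, G.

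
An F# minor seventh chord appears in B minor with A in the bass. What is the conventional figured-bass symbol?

6/5

A is the third of F# minor seventh, so the chord is in first inversion.
A seventh chord in first inversion is figured 6/5/3, conventionally abbreviated 6/5.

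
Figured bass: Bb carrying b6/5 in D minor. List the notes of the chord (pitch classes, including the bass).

Bb, D, F, Gb

The written figures b6/5 are shorthand for 6/5/3: the 3 is implied.
A third above Bb in this key is D.
A fifth above Bb in this key is F.
A sixth above Bb in this key is G, lowered to Gb by the flat.
Together with the bass Bb, this spells Gb augmented major seventh in first inversion.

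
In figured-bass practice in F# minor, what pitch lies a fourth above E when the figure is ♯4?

A#

Counting 3 letter steps above E lands on A; in F# minor, that letter is A.
The #4 figure raises it a semitone, giving A#.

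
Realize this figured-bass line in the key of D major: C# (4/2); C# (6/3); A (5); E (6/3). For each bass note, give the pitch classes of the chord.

C# (6/4/2): C#, D, F#, A.
C# (6/3): C#, E, A.
A (5/3): A, C#, E.
E (6/3): E, G, C#.

C#, D, F#, A | C#, E, A | A, C#, E | E, G, C#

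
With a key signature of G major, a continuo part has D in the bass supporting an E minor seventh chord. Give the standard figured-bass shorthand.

4/2

D is the seventh of E minor seventh, so the chord is in third inversion.
A seventh chord in third inversion is figured 6/4/2, conventionally abbreviated 4/2.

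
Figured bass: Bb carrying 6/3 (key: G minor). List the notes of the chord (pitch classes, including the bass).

A third above Bb in this key is D.
A sixth above Bb in this key is G.
Together with the bass Bb, this spells G minor in first inversion.

Bb, D, G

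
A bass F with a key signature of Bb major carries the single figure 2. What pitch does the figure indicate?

G

Counting 1 letter step above F lands on G; in Bb major, that letter is G.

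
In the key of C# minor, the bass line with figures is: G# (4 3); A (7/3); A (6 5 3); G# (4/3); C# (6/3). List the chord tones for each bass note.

G#, B, C#, E | A, C#, E, G# | A, C#, E, F# | G#, B, C#, E | C#, E, A

G# (6/4/3): G#, B, C#, E.
A (7/5/3): A, C#, E, G#.
A (6/5/3): A, C#, E, F#.
G# (6/4/3): G#, B, C#, E.
C# (6/3): C#, E, A.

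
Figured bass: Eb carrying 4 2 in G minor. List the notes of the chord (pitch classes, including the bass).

Eb, F, A, C

The written figures 4 2 are shorthand for 6/4/2: the 6 is implied.
A second above Eb in this key is F.
A fourth above Eb in this key is A.
A sixth above Eb in this key is C.
Together with the bass Eb, this spells F dominant seventh in third inversion.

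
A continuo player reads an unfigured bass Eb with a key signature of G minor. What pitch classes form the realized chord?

Eb, G, Bb

An unfigured bass implies 5/3.
A third above Eb in this key is G.
A fifth above Eb in this key is Bb.
Together with the bass Eb, this spells Eb major in root position.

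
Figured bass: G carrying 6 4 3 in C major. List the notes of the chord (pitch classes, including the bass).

A third above G in this key is B.
A fourth above G in this key is C.
A sixth above G in this key is E.
Together with the bass G, this spells C major seventh in second inversion.

G, B, C, E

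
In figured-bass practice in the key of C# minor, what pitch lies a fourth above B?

E

Counting 3 letter steps above B lands on E; in C# minor, that letter is E.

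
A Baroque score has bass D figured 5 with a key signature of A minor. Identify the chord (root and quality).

The figures 5 indicate a triad in root position.
In root position the bass is the root, so the root is D.
The chord tones are D, F, A, giving D minor.

D minor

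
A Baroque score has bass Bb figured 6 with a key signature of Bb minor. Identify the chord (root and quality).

The figures 6 indicate a triad in first inversion.
In first inversion the root lies a sixth above the bass: a sixth above Bb in Bb minor is Gb.
The chord tones are Bb, Db, Gb, giving Gb major.

Gb major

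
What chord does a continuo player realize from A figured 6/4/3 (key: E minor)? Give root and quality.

D dominant seventh

The figures 6/4/3 indicate a seventh chord in second inversion.
In second inversion the root lies a fourth above the bass: a fourth above A in E minor is D.
The chord tones are A, C, D, F#, giving D dominant seventh.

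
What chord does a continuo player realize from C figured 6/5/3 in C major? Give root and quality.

The figures 6/5/3 indicate a seventh chord in first inversion.
In first inversion the root lies a sixth above the bass: a sixth above C in C major is A.
The chord tones are C, E, G, A, giving A minor seventh.

A minor seventh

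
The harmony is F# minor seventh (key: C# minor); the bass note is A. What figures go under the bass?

A is the third of F# minor seventh, so the chord is in first inversion.
A seventh chord in first inversion is figured 6/5/3, conventionally abbreviated 6/5.

6/5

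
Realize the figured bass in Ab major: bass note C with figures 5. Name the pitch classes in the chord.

C, Eb, G

The written figures 5 are shorthand for 5/3: the 3 is implied.
A third above C in this key is Eb.
A fifth above C in this key is G.
Together with the bass C, this spells C minor in root position.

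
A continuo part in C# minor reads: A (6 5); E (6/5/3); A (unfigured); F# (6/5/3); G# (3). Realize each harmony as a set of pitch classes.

A (6/5/3): A, C#, E, F#.
E (6/5/3): E, G#, B, C#.
A (5/3): A, C#, E.
F# (6/5/3): F#, A, C#, D#.
G# (5/3): G#, B, D#.

A, C#, E, F# | E, G#, B, C# | A, C#, E | F#, A, C#, D# | G#, B, D#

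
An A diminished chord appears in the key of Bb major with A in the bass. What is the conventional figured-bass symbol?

A is the root of A diminished, so the chord is in root position.
A triad in root position is figured 5/3, conventionally abbreviated (no figures — root-position triad).

no figures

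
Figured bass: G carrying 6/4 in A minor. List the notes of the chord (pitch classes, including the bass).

A fourth above G in this key is C.
A sixth above G in this key is E.
Together with the bass G, this spells C major in second inversion.

G, C, E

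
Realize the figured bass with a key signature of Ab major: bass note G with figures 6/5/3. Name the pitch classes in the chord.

G, Bb, Db, Eb

A third above G in this key is Bb.
A fifth above G in this key is Db.
A sixth above G in this key is Eb.
Together with the bass G, this spells Eb dominant seventh in first inversion.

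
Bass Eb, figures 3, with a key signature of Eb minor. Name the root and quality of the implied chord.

Eb minor

The figures 3 indicate a triad in root position.
In root position the bass is the root, so the root is Eb.
The chord tones are Eb, Gb, Bb, giving Eb minor.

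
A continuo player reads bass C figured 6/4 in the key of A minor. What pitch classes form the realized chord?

C, F, A

A fourth above C in this key is F.
A sixth above C in this key is A.
Together with the bass C, this spells F major in second inversion.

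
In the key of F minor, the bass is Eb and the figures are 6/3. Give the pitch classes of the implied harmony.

Eb, G, C

A third above Eb in this key is G.
A sixth above Eb in this key is C.
Together with the bass Eb, this spells C minor in first inversion.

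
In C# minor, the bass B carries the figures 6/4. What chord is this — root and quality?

The figures 6/4 indicate a triad in second inversion.
In second inversion the root lies a fourth above the bass: a fourth above B in C# minor is E.
The chord tones are B, E, G#, giving E major.

E major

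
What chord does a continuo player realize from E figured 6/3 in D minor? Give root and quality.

C major

The figures 6/3 indicate a triad in first inversion.
In first inversion the root lies a sixth above the bass: a sixth above E in D minor is C.
The chord tones are E, G, C, giving C major.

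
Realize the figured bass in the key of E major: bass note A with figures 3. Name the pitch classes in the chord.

The written figures 3 are shorthand for 5/3: the 5 is implied.
A third above A in this key is C#.
A fifth above A in this key is E.
Together with the bass A, this spells A major in root position.

A, C#, E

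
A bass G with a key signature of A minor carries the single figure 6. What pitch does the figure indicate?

E

Counting 5 letter steps above G lands on E; in A minor, that letter is E.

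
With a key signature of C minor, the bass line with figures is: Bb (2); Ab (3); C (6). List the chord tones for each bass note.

Bb, C, Eb, G | Ab, C, Eb | C, Eb, Ab

Bb (6/4/2): Bb, C, Eb, G.
Ab (5/3): Ab, C, Eb.
C (6/3): C, Eb, Ab.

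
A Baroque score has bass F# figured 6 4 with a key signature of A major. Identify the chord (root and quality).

B minor

The figures 6 4 indicate a triad in second inversion.
In second inversion the root lies a fourth above the bass: a fourth above F# in A major is B.
The chord tones are F#, B, D, giving B minor.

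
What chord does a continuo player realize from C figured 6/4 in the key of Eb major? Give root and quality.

F minor

The figures 6/4 indicate a triad in second inversion.
In second inversion the root lies a fourth above the bass: a fourth above C in Eb major is F.
The chord tones are C, F, Ab, giving F minor.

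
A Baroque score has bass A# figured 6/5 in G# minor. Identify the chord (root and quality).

F# dominant seventh

The figures 6/5 indicate a seventh chord in first inversion.
In first inversion the root lies a sixth above the bass: a sixth above A# in G# minor is F#.
The chord tones are A#, C#, E, F#, giving F# dominant seventh.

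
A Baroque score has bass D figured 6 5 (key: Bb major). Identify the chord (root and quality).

The figures 6 5 indicate a seventh chord in first inversion.
In first inversion the root lies a sixth above the bass: a sixth above D in Bb major is Bb.
The chord tones are D, F, A, Bb, giving Bb major seventh.

Bb major seventh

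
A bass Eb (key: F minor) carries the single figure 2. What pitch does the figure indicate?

F

Counting 1 letter step above Eb lands on F; in F minor, that letter is F.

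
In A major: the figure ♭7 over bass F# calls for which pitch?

Counting 6 letter steps above F# lands on E; in A major, that letter is E.
The b7 figure lowers it a semitone, giving Eb.

Eb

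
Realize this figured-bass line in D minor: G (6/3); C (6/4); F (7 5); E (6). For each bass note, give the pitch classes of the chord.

G, Bb, E | C, F, A | F, A, C, E | E, G, C

G (6/3): G, Bb, E.
C (6/4): C, F, A.
F (7/5/3): F, A, C, E.
E (6/3): E, G, C.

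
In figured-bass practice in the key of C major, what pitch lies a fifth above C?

Counting 4 letter steps above C lands on G; in C major, that letter is G.

G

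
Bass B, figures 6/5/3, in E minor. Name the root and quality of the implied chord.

The figures 6/5/3 indicate a seventh chord in first inversion.
In first inversion the root lies a sixth above the bass: a sixth above B in E minor is G.
The chord tones are B, D, F#, G, giving G major seventh.

G major seventh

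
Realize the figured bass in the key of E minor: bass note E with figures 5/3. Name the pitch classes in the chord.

E, G, B

A third above E in this key is G.
A fifth above E in this key is B.
Together with the bass E, this spells E minor in root position.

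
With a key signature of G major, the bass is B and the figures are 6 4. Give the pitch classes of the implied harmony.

B, E, G

A fourth above B in this key is E.
A sixth above B in this key is G.
Together with the bass B, this spells E minor in second inversion.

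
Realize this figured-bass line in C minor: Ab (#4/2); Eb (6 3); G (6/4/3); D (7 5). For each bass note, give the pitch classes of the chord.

Ab (6/#4/2): Ab, Bb, D#, F.
Eb (6/3): Eb, G, C.
G (6/4/3): G, Bb, C, Eb.
D (7/5/3): D, F, Ab, C.

Ab, Bb, D#, F | Eb, G, C | G, Bb, C, Eb | D, F, Ab, C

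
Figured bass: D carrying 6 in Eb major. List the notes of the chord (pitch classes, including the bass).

D, F, Bb

The written figures 6 are shorthand for 6/3: the 3 is implied.
A third above D in this key is F.
A sixth above D in this key is Bb.
Together with the bass D, this spells Bb major in first inversion.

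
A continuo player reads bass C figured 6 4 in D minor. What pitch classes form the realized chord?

C, F, A

A fourth above C in this key is F.
A sixth above C in this key is A.
Together with the bass C, this spells F major in second inversion.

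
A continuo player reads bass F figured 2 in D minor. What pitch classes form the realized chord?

The written figures 2 are shorthand for 6/4/2: the 6/4 are implied.
A second above F in this key is G.
A fourth above F in this key is Bb.
A sixth above F in this key is D.
Together with the bass F, this spells G minor seventh in third inversion.

F, G, Bb, D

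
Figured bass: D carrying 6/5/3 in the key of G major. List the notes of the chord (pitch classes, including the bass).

D, F#, A, B

A third above D in this key is F#.
A fifth above D in this key is A.
A sixth above D in this key is B.
Together with the bass D, this spells B minor seventh in first inversion.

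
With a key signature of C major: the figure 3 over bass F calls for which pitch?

A

Counting 2 letter steps above F lands on A; in C major, that letter is A.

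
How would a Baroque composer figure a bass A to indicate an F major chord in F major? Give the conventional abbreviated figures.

6

A is the third of F major, so the chord is in first inversion.
A triad in first inversion is figured 6/3, conventionally abbreviated 6.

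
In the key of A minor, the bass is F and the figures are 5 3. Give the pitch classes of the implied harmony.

F, A, C

A third above F in this key is A.
A fifth above F in this key is C.
Together with the bass F, this spells F major in root position.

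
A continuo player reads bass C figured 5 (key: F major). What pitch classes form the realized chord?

C, E, G

The written figures 5 are shorthand for 5/3: the 3 is implied.
A third above C in this key is E.
A fifth above C in this key is G.
Together with the bass C, this spells C major in root position.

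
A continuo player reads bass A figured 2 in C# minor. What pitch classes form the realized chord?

A, B, D#, F#

The written figures 2 are shorthand for 6/4/2: the 6/4 are implied.
A second above A in this key is B.
A fourth above A in this key is D#.
A sixth above A in this key is F#.
Together with the bass A, this spells B dominant seventh in third inversion.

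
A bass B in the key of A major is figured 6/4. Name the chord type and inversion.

triad, second inversion

Intervals of 6/4 above the bass form a triad; the bass is the fifth, so this is second inversion.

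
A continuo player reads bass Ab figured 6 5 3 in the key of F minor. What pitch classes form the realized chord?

Ab, C, Eb, F

A third above Ab in this key is C.
A fifth above Ab in this key is Eb.
A sixth above Ab in this key is F.
Together with the bass Ab, this spells F minor seventh in first inversion.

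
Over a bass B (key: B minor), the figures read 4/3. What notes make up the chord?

B, D, E, G

The written figures 4/3 are shorthand for 6/4/3: the 6 is implied.
A third above B in this key is D.
A fourth above B in this key is E.
A sixth above B in this key is G.
Together with the bass B, this spells E minor seventh in second inversion.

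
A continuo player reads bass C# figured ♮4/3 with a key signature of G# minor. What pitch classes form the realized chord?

C#, E, F, A#

The written figures ♮4/3 are shorthand for 6/4/3: the 6 is implied.
A third above C# in this key is E.
A fourth above C# in this key is F#, made natural (F) by the ♮ figure.
A sixth above C# in this key is A#.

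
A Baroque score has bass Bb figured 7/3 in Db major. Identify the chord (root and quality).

Bb minor seventh

The figures 7/3 indicate a seventh chord in root position.
In root position the bass is the root, so the root is Bb.
The chord tones are Bb, Db, F, Ab, giving Bb minor seventh.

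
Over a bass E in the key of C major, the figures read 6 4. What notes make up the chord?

E, A, C

A fourth above E in this key is A.
A sixth above E in this key is C.
Together with the bass E, this spells A minor in second inversion.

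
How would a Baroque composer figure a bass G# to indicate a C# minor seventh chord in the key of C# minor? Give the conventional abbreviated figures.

4/3

G# is the fifth of C# minor seventh, so the chord is in second inversion.
A seventh chord in second inversion is figured 6/4/3, conventionally abbreviated 4/3.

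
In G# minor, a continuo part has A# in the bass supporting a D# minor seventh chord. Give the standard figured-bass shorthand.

4/3

A# is the fifth of D# minor seventh, so the chord is in second inversion.
A seventh chord in second inversion is figured 6/4/3, conventionally abbreviated 4/3.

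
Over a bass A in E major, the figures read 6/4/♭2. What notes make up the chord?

A second above A in this key is B, lowered to Bb by the flat.
A fourth above A in this key is D#.
A sixth above A in this key is F#.

A, Bb, D#, F#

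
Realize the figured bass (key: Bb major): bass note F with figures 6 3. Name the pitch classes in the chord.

F, A, D

A third above F in this key is A.
A sixth above F in this key is D.
Together with the bass F, this spells D minor in first inversion.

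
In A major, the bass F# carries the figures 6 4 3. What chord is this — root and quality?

The figures 6 4 3 indicate a seventh chord in second inversion.
In second inversion the root lies a fourth above the bass: a fourth above F# in A major is B.
The chord tones are F#, A, B, D, giving B minor seventh.

B minor seventh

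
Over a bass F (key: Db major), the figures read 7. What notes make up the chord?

The written figures 7 are shorthand for 7/5/3: the 5/3 are implied.
A third above F in this key is Ab.
A fifth above F in this key is C.
A seventh above F in this key is Eb.
Together with the bass F, this spells F minor seventh in root position.

F, Ab, C, Eb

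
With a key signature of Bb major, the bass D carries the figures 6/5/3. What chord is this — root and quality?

Bb major seventh

The figures 6/5/3 indicate a seventh chord in first inversion.
In first inversion the root lies a sixth above the bass: a sixth above D in Bb major is Bb.
The chord tones are D, F, A, Bb, giving Bb major seventh.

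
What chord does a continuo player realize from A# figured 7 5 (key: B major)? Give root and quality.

A# half-diminished seventh

The figures 7 5 indicate a seventh chord in root position.
In root position the bass is the root, so the root is A#.
The chord tones are A#, C#, E, G#, giving A# half-diminished seventh.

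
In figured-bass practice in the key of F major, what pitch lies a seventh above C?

Counting 6 letter steps above C lands on B; in F major, that letter is Bb.

Bb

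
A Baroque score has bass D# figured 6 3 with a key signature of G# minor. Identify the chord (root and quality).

The figures 6 3 indicate a triad in first inversion.
In first inversion the root lies a sixth above the bass: a sixth above D# in G# minor is B.
The chord tones are D#, F#, B, giving B major.

B major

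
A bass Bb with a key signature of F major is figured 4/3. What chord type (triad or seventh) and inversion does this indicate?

seventh chord, second inversion

4/3 is shorthand for 6/4/3.
Intervals of 6/4/3 above the bass form a seventh chord; the bass is the fifth, so this is second inversion.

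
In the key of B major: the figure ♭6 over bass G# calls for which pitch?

Counting 5 letter steps above G# lands on E; in B major, that letter is E.
The b6 figure lowers it a semitone, giving Eb.

Eb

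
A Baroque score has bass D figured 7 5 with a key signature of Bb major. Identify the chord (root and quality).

The figures 7 5 indicate a seventh chord in root position.
In root position the bass is the root, so the root is D.
The chord tones are D, F, A, C, giving D minor seventh.

D minor seventh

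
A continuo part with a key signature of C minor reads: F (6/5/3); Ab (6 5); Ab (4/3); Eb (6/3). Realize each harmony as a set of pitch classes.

F, Ab, C, D | Ab, C, Eb, F | Ab, C, D, F | Eb, G, C

F (6/5/3): F, Ab, C, D.
Ab (6/5/3): Ab, C, Eb, F.
Ab (6/4/3): Ab, C, D, F.
Eb (6/3): Eb, G, C.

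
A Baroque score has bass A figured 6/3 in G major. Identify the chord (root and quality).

The figures 6/3 indicate a triad in first inversion.
In first inversion the root lies a sixth above the bass: a sixth above A in G major is F#.
The chord tones are A, C, F#, giving F# diminished.

F# diminished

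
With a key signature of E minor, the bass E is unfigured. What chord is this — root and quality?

An unfigured bass indicates a triad in root position.
In root position the bass is the root, so the root is E.
The chord tones are E, G, B, giving E minor.

E minor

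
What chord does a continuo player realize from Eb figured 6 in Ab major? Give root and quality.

The figures 6 indicate a triad in first inversion.
In first inversion the root lies a sixth above the bass: a sixth above Eb in Ab major is C.
The chord tones are Eb, G, C, giving C minor.

C minor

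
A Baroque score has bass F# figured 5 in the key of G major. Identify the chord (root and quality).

F# diminished

The figures 5 indicate a triad in root position.
In root position the bass is the root, so the root is F#.
The chord tones are F#, A, C, giving F# diminished.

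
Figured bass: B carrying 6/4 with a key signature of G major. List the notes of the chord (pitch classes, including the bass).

A fourth above B in this key is E.
A sixth above B in this key is G.
Together with the bass B, this spells E minor in second inversion.

B, E, G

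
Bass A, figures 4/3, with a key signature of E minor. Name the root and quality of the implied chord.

The figures 4/3 indicate a seventh chord in second inversion.
In second inversion the root lies a fourth above the bass: a fourth above A in E minor is D.
The chord tones are A, C, D, F#, giving D dominant seventh.

D dominant seventh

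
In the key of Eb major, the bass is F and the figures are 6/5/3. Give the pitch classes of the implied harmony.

F, Ab, C, D

A third above F in this key is Ab.
A fifth above F in this key is C.
A sixth above F in this key is D.
Together with the bass F, this spells D half-diminished seventh in first inversion.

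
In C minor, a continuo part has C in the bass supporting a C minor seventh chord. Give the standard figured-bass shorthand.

C is the root of C minor seventh, so the chord is in root position.
A seventh chord in root position is figured 7/5/3, conventionally abbreviated 7.

7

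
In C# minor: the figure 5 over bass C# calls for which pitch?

G#

Counting 4 letter steps above C# lands on G; in C# minor, that letter is G#.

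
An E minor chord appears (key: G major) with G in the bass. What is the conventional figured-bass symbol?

6

G is the third of E minor, so the chord is in first inversion.
A triad in first inversion is figured 6/3, conventionally abbreviated 6.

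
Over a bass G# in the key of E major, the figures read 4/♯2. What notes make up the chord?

G#, A#, C#, E

The written figures 4/♯2 are shorthand for 6/4/2: the 6 is implied.
A second above G# in this key is A, raised to A# by the sharp.
A fourth above G# in this key is C#.
A sixth above G# in this key is E.
Together with the bass G#, this spells A# half-diminished seventh in third inversion.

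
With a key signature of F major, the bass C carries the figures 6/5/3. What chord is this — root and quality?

A minor seventh

The figures 6/5/3 indicate a seventh chord in first inversion.
In first inversion the root lies a sixth above the bass: a sixth above C in F major is A.
The chord tones are C, E, G, A, giving A minor seventh.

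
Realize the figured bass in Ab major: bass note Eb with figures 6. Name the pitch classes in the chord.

The written figures 6 are shorthand for 6/3: the 3 is implied.
A third above Eb in this key is G.
A sixth above Eb in this key is C.
Together with the bass Eb, this spells C minor in first inversion.

Eb, G, C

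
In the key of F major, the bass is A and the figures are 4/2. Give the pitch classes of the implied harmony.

A, Bb, D, F

The written figures 4/2 are shorthand for 6/4/2: the 6 is implied.
A second above A in this key is Bb.
A fourth above A in this key is D.
A sixth above A in this key is F.
Together with the bass A, this spells Bb major seventh in third inversion.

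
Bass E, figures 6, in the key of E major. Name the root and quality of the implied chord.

C# minor

The figures 6 indicate a triad in first inversion.
In first inversion the root lies a sixth above the bass: a sixth above E in E major is C#.
The chord tones are E, G#, C#, giving C# minor.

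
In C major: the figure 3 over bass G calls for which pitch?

B

Counting 2 letter steps above G lands on B; in C major, that letter is B.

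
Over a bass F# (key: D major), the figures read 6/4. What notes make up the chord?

F#, B, D

A fourth above F# in this key is B.
A sixth above F# in this key is D.
Together with the bass F#, this spells B minor in second inversion.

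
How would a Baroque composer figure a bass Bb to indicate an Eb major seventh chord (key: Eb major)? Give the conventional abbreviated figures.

Bb is the fifth of Eb major seventh, so the chord is in second inversion.
A seventh chord in second inversion is figured 6/4/3, conventionally abbreviated 4/3.

4/3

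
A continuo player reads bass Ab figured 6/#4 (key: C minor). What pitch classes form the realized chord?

Ab, D#, F

A fourth above Ab in this key is D, raised to D# by the sharp.
A sixth above Ab in this key is F.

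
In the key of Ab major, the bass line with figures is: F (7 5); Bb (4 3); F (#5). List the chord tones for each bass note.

F, Ab, C, Eb | Bb, Db, Eb, G | F, Ab, C#

F (7/5/3): F, Ab, C, Eb.
Bb (6/4/3): Bb, Db, Eb, G.
F (#5/3): F, Ab, C#.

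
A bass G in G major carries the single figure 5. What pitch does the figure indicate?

Counting 4 letter steps above G lands on D; in G major, that letter is D.

D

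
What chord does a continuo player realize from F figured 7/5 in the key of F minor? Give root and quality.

The figures 7/5 indicate a seventh chord in root position.
In root position the bass is the root, so the root is F.
The chord tones are F, Ab, C, Eb, giving F minor seventh.

F minor seventh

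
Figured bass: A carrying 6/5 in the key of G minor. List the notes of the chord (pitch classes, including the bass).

A, C, Eb, F

The written figures 6/5 are shorthand for 6/5/3: the 3 is implied.
A third above A in this key is C.
A fifth above A in this key is Eb.
A sixth above A in this key is F.
Together with the bass A, this spells F dominant seventh in first inversion.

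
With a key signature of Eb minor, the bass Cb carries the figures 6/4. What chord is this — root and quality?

The figures 6/4 indicate a triad in second inversion.
In second inversion the root lies a fourth above the bass: a fourth above Cb in Eb minor is F.
The chord tones are Cb, F, Ab, giving F diminished.

F diminished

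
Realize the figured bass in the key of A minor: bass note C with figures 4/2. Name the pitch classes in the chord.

C, D, F, A

The written figures 4/2 are shorthand for 6/4/2: the 6 is implied.
A second above C in this key is D.
A fourth above C in this key is F.
A sixth above C in this key is A.
Together with the bass C, this spells D minor seventh in third inversion.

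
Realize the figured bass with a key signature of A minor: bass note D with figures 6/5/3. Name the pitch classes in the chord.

A third above D in this key is F.
A fifth above D in this key is A.
A sixth above D in this key is B.
Together with the bass D, this spells B half-diminished seventh in first inversion.

D, F, A, B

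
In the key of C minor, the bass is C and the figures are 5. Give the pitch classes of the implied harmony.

C, Eb, G

The written figures 5 are shorthand for 5/3: the 3 is implied.
A third above C in this key is Eb.
A fifth above C in this key is G.
Together with the bass C, this spells C minor in root position.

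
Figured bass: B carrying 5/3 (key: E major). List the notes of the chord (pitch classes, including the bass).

A third above B in this key is D#.
A fifth above B in this key is F#.
Together with the bass B, this spells B major in root position.

B, D#, F#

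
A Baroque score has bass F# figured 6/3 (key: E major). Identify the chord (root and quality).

The figures 6/3 indicate a triad in first inversion.
In first inversion the root lies a sixth above the bass: a sixth above F# in E major is D#.
The chord tones are F#, A, D#, giving D# diminished.

D# diminished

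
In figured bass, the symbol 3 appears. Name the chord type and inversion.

3 is shorthand for 5/3.
Intervals of 5/3 above the bass form a triad; the bass is the root, so this is root position.

triad, root position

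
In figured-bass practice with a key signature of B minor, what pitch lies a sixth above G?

E

Counting 5 letter steps above G lands on E; in B minor, that letter is E.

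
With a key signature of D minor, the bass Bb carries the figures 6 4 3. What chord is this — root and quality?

The figures 6 4 3 indicate a seventh chord in second inversion.
In second inversion the root lies a fourth above the bass: a fourth above Bb in D minor is E.
The chord tones are Bb, D, E, G, giving E half-diminished seventh.

E half-diminished seventh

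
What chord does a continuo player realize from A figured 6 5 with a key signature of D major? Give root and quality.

F# minor seventh

The figures 6 5 indicate a seventh chord in first inversion.
In first inversion the root lies a sixth above the bass: a sixth above A in D major is F#.
The chord tones are A, C#, E, F#, giving F# minor seventh.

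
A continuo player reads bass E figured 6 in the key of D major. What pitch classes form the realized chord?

E, G, C#

The written figures 6 are shorthand for 6/3: the 3 is implied.
A third above E in this key is G.
A sixth above E in this key is C#.
Together with the bass E, this spells C# diminished in first inversion.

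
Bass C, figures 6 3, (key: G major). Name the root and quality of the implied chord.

A minor

The figures 6 3 indicate a triad in first inversion.
In first inversion the root lies a sixth above the bass: a sixth above C in G major is A.
The chord tones are C, E, A, giving A minor.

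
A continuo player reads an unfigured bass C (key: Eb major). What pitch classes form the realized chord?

An unfigured bass implies 5/3.
A third above C in this key is Eb.
A fifth above C in this key is G.
Together with the bass C, this spells C minor in root position.

C, Eb, G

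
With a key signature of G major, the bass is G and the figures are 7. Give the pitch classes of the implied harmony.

The written figures 7 are shorthand for 7/5/3: the 5/3 are implied.
A third above G in this key is B.
A fifth above G in this key is D.
A seventh above G in this key is F#.
Together with the bass G, this spells G major seventh in root position.

G, B, D, F#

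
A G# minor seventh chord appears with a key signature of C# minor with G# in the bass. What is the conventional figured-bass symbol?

G# is the root of G# minor seventh, so the chord is in root position.
A seventh chord in root position is figured 7/5/3, conventionally abbreviated 7.

7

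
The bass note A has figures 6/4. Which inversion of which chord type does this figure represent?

triad, second inversion

Intervals of 6/4 above the bass form a triad; the bass is the fifth, so this is second inversion.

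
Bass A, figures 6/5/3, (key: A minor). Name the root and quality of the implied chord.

F major seventh

The figures 6/5/3 indicate a seventh chord in first inversion.
In first inversion the root lies a sixth above the bass: a sixth above A in A minor is F.
The chord tones are A, C, E, F, giving F major seventh.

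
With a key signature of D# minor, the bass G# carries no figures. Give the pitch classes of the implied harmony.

An unfigured bass implies 5/3.
A third above G# in this key is B.
A fifth above G# in this key is D#.
Together with the bass G#, this spells G# minor in root position.

G#, B, D#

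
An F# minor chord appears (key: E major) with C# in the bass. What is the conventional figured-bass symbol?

C# is the fifth of F# minor, so the chord is in second inversion.
A triad in second inversion is figured 6/4, conventionally abbreviated 6/4.

6/4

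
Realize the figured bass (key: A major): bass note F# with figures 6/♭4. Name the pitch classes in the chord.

A fourth above F# in this key is B, lowered to Bb by the flat.
A sixth above F# in this key is D.
Together with the bass F#, this spells Bb augmented in second inversion.

F#, Bb, D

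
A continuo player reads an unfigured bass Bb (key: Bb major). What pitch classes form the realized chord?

An unfigured bass implies 5/3.
A third above Bb in this key is D.
A fifth above Bb in this key is F.
Together with the bass Bb, this spells Bb major in root position.

Bb, D, F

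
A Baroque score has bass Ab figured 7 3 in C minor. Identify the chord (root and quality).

Ab major seventh

The figures 7 3 indicate a seventh chord in root position.
In root position the bass is the root, so the root is Ab.
The chord tones are Ab, C, Eb, G, giving Ab major seventh.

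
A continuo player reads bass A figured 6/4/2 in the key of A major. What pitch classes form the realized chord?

A second above A in this key is B.
A fourth above A in this key is D.
A sixth above A in this key is F#.
Together with the bass A, this spells B minor seventh in third inversion.

A, B, D, F#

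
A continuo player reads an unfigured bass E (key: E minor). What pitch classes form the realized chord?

An unfigured bass implies 5/3.
A third above E in this key is G.
A fifth above E in this key is B.
Together with the bass E, this spells E minor in root position.

E, G, B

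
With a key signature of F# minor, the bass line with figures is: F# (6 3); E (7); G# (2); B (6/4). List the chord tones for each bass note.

F#, A, D | E, G#, B, D | G#, A, C#, E | B, E, G#

F# (6/3): F#, A, D.
E (7/5/3): E, G#, B, D.
G# (6/4/2): G#, A, C#, E.
B (6/4): B, E, G#.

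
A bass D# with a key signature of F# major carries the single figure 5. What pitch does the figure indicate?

A#

Counting 4 letter steps above D# lands on A; in F# major, that letter is A#.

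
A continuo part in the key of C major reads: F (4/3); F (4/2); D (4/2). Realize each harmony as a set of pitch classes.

F, A, B, D | F, G, B, D | D, E, G, B

F (6/4/3): F, A, B, D.
F (6/4/2): F, G, B, D.
D (6/4/2): D, E, G, B.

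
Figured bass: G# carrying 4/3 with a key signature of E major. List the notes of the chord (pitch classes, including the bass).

G#, B, C#, E

The written figures 4/3 are shorthand for 6/4/3: the 6 is implied.
A third above G# in this key is B.
A fourth above G# in this key is C#.
A sixth above G# in this key is E.
Together with the bass G#, this spells C# minor seventh in second inversion.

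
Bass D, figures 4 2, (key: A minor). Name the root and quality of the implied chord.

E minor seventh

The figures 4 2 indicate a seventh chord in third inversion.
In third inversion the root lies a second above the bass: a second above D in A minor is E.
The chord tones are D, E, G, B, giving E minor seventh.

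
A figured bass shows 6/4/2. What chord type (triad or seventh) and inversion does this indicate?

seventh chord, third inversion

Intervals of 6/4/2 above the bass form a seventh chord; the bass is the seventh, so this is third inversion.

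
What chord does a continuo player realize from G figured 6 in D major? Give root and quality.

E minor

The figures 6 indicate a triad in first inversion.
In first inversion the root lies a sixth above the bass: a sixth above G in D major is E.
The chord tones are G, B, E, giving E minor.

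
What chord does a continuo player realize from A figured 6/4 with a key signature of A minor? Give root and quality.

D minor

The figures 6/4 indicate a triad in second inversion.
In second inversion the root lies a fourth above the bass: a fourth above A in A minor is D.
The chord tones are A, D, F, giving D minor.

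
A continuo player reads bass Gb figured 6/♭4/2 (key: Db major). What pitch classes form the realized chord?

Gb, Ab, Cb, Eb

A second above Gb in this key is Ab.
A fourth above Gb in this key is C, lowered to Cb by the flat.
A sixth above Gb in this key is Eb.
Together with the bass Gb, this spells Ab minor seventh in third inversion.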